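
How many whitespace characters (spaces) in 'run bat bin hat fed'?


\s matches whitespace characters (spaces, tabs, etc.).
Text: 'run bat bin hat fed'
This text has 5 words separated by spaces.
Number of spaces = number of words - 1 = 5 - 1 = 4

4


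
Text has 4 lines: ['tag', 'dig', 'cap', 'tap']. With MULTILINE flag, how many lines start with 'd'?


With MULTILINE flag, ^ matches the start of each line.
Lines: ['tag', 'dig', 'cap', 'tap']
Checking which lines start with 'd':
  Line 1: 'tag' -> no
  Line 2: 'dig' -> MATCH
  Line 3: 'cap' -> no
  Line 4: 'tap' -> no
Matching lines: ['dig']
Count: 1

1


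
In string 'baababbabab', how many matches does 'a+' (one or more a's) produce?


Pattern 'a+' matches one or more consecutive a's.
String: 'baababbabab'
Scanning for runs of a:
  Match 1: 'aa' (length 2)
  Match 2: 'a' (length 1)
  Match 3: 'a' (length 1)
  Match 4: 'a' (length 1)
Total matches: 4

4


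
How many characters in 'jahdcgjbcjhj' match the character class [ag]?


Character class [ag] matches any of: {a, g}
Scanning string 'jahdcgjbcjhj' character by character:
  pos 0: 'j' -> no
  pos 1: 'a' -> MATCH
  pos 2: 'h' -> no
  pos 3: 'd' -> no
  pos 4: 'c' -> no
  pos 5: 'g' -> MATCH
  pos 6: 'j' -> no
  pos 7: 'b' -> no
  pos 8: 'c' -> no
  pos 9: 'j' -> no
  pos 10: 'h' -> no
  pos 11: 'j' -> no
Total matches: 2

2


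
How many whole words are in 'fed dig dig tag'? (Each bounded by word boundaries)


Word boundaries (\b) mark the start/end of each word.
Text: 'fed dig dig tag'
Splitting by whitespace:
  Word 1: 'fed'
  Word 2: 'dig'
  Word 3: 'dig'
  Word 4: 'tag'
Total whole words: 4

4


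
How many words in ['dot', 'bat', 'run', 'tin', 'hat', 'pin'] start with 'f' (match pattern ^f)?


Pattern ^f anchors to start of word. Check which words begin with 'f':
  'dot' -> no
  'bat' -> no
  'run' -> no
  'tin' -> no
  'hat' -> no
  'pin' -> no
Matching words: []
Count: 0

0


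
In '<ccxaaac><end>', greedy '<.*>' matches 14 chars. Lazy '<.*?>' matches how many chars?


Greedy '<.*>' tries to match as MUCH as possible.
Lazy '<.*?>' tries to match as LITTLE as possible.

String: '<ccxaaac><end>'
Greedy '<.*>' starts at first '<' and extends to the LAST '>': '<ccxaaac><end>' (14 chars)
Lazy '<.*?>' starts at first '<' and stops at the FIRST '>': '<ccxaaac>' (9 chars)

9


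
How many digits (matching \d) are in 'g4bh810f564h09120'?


\d matches any digit 0-9.
Scanning 'g4bh810f564h09120':
  pos 1: '4' -> DIGIT
  pos 4: '8' -> DIGIT
  pos 5: '1' -> DIGIT
  pos 6: '0' -> DIGIT
  pos 8: '5' -> DIGIT
  pos 9: '6' -> DIGIT
  pos 10: '4' -> DIGIT
  pos 12: '0' -> DIGIT
  pos 13: '9' -> DIGIT
  pos 14: '1' -> DIGIT
  pos 15: '2' -> DIGIT
  pos 16: '0' -> DIGIT
Digits found: ['4', '8', '1', '0', '5', '6', '4', '0', '9', '1', '2', '0']
Total: 12

12


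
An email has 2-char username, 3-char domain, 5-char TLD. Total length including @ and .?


An email address has format: username@domain.tld
Username length: 2
'@' character: 1
Domain length: 3
'.' character: 1
TLD length: 5
Total = 2 + 1 + 3 + 1 + 5 = 12

12


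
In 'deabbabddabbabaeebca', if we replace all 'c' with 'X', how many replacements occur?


re.sub('c', 'X', text) replaces every occurrence of 'c' with 'X'.
Text: 'deabbabddabbabaeebca'
Scanning for 'c':
  pos 18: 'c' -> replacement #1
Total replacements: 1

1


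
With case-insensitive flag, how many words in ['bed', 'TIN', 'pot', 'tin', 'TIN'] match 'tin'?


Case-insensitive matching: compare each word's lowercase form to 'tin'.
  'bed' -> lower='bed' -> no
  'TIN' -> lower='tin' -> MATCH
  'pot' -> lower='pot' -> no
  'tin' -> lower='tin' -> MATCH
  'TIN' -> lower='tin' -> MATCH
Matches: ['TIN', 'tin', 'TIN']
Count: 3

3


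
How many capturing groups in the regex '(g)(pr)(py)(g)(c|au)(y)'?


To count capturing groups, count each '(' that starts a group.
Pattern: '(g)(pr)(py)(g)(c|au)(y)'
Walking through the pattern:
  Position 0: '(' -> group #1
  Position 3: '(' -> group #2
  Position 7: '(' -> group #3
  Position 11: '(' -> group #4
  Position 14: '(' -> group #5
  Position 20: '(' -> group #6
Total capturing groups: 6

6


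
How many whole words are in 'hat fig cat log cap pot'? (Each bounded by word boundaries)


Word boundaries (\b) mark the start/end of each word.
Text: 'hat fig cat log cap pot'
Splitting by whitespace:
  Word 1: 'hat'
  Word 2: 'fig'
  Word 3: 'cat'
  Word 4: 'log'
  Word 5: 'cap'
  Word 6: 'pot'
Total whole words: 6

6


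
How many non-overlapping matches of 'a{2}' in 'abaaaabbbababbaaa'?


Pattern 'a{2}' matches exactly 2 consecutive a's (greedy, non-overlapping).
String: 'abaaaabbbababbaaa'
Scanning for runs of a's:
  Run at pos 0: 'a' (length 1) -> 0 match(es)
  Run at pos 2: 'aaaa' (length 4) -> 2 match(es)
  Run at pos 9: 'a' (length 1) -> 0 match(es)
  Run at pos 11: 'a' (length 1) -> 0 match(es)
  Run at pos 14: 'aaa' (length 3) -> 1 match(es)
Matches found: ['aa', 'aa', 'aa']
Total: 3

3


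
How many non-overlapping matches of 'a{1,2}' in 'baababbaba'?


Pattern 'a{1,2}' matches between 1 and 2 consecutive a's (greedy).
String: 'baababbaba'
Finding runs of a's and applying greedy matching:
  Run at pos 1: 'aa' (length 2)
  Run at pos 4: 'a' (length 1)
  Run at pos 7: 'a' (length 1)
  Run at pos 9: 'a' (length 1)
Matches: ['aa', 'a', 'a', 'a']
Count: 4

4


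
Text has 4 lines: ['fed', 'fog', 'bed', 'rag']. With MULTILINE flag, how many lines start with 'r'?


With MULTILINE flag, ^ matches the start of each line.
Lines: ['fed', 'fog', 'bed', 'rag']
Checking which lines start with 'r':
  Line 1: 'fed' -> no
  Line 2: 'fog' -> no
  Line 3: 'bed' -> no
  Line 4: 'rag' -> MATCH
Matching lines: ['rag']
Count: 1

1


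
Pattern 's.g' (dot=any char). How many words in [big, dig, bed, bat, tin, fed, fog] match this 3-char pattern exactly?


Pattern 's.g' means: starts with 's', any single char, ends with 'g'.
Checking each word (must be exactly 3 chars):
  'big' (len=3): no
  'dig' (len=3): no
  'bed' (len=3): no
  'bat' (len=3): no
  'tin' (len=3): no
  'fed' (len=3): no
  'fog' (len=3): no
Matching words: []
Total: 0

0


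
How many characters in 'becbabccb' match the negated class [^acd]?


Negated class [^acd] matches any char NOT in {a, c, d}
Scanning 'becbabccb':
  pos 0: 'b' -> MATCH
  pos 1: 'e' -> MATCH
  pos 2: 'c' -> no (excluded)
  pos 3: 'b' -> MATCH
  pos 4: 'a' -> no (excluded)
  pos 5: 'b' -> MATCH
  pos 6: 'c' -> no (excluded)
  pos 7: 'c' -> no (excluded)
  pos 8: 'b' -> MATCH
Total matches: 5

5


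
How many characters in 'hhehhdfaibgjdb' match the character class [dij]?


Character class [dij] matches any of: {d, i, j}
Scanning string 'hhehhdfaibgjdb' character by character:
  pos 0: 'h' -> no
  pos 1: 'h' -> no
  pos 2: 'e' -> no
  pos 3: 'h' -> no
  pos 4: 'h' -> no
  pos 5: 'd' -> MATCH
  pos 6: 'f' -> no
  pos 7: 'a' -> no
  pos 8: 'i' -> MATCH
  pos 9: 'b' -> no
  pos 10: 'g' -> no
  pos 11: 'j' -> MATCH
  pos 12: 'd' -> MATCH
  pos 13: 'b' -> no
Total matches: 4

4


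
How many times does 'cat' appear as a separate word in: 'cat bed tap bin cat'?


Scanning each word for exact match 'cat':
  Word 1: 'cat' -> MATCH
  Word 2: 'bed' -> no
  Word 3: 'tap' -> no
  Word 4: 'bin' -> no
  Word 5: 'cat' -> MATCH
Total matches: 2

2


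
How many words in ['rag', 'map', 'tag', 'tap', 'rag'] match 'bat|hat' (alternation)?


Alternation 'bat|hat' matches either 'bat' or 'hat'.
Checking each word:
  'rag' -> no
  'map' -> no
  'tag' -> no
  'tap' -> no
  'rag' -> no
Matches: []
Count: 0

0


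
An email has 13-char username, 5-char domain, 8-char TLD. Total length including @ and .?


An email address has format: username@domain.tld
Username length: 13
'@' character: 1
Domain length: 5
'.' character: 1
TLD length: 8
Total = 13 + 1 + 5 + 1 + 8 = 28

28


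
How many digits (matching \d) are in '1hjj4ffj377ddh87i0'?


\d matches any digit 0-9.
Scanning '1hjj4ffj377ddh87i0':
  pos 0: '1' -> DIGIT
  pos 4: '4' -> DIGIT
  pos 8: '3' -> DIGIT
  pos 9: '7' -> DIGIT
  pos 10: '7' -> DIGIT
  pos 14: '8' -> DIGIT
  pos 15: '7' -> DIGIT
  pos 17: '0' -> DIGIT
Digits found: ['1', '4', '3', '7', '7', '8', '7', '0']
Total: 8

8


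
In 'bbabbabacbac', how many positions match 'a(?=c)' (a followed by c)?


Lookahead 'a(?=c)' matches 'a' only when followed by 'c'.
String: 'bbabbabacbac'
Checking each position where char is 'a':
  pos 2: 'a' -> no (next='b')
  pos 5: 'a' -> no (next='b')
  pos 7: 'a' -> MATCH (next='c')
  pos 10: 'a' -> MATCH (next='c')
Matching positions: [7, 10]
Count: 2

2


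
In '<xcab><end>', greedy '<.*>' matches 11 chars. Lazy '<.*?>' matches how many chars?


Greedy '<.*>' tries to match as MUCH as possible.
Lazy '<.*?>' tries to match as LITTLE as possible.

String: '<xcab><end>'
Greedy '<.*>' starts at first '<' and extends to the LAST '>': '<xcab><end>' (11 chars)
Lazy '<.*?>' starts at first '<' and stops at the FIRST '>': '<xcab>' (6 chars)

6


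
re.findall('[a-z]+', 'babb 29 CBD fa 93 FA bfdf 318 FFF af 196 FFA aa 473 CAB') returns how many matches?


Pattern '[a-z]+' finds one or more lowercase letters.
Text: 'babb 29 CBD fa 93 FA bfdf 318 FFF af 196 FFA aa 473 CAB'
Scanning for matches:
  Match 1: 'babb'
  Match 2: 'fa'
  Match 3: 'bfdf'
  Match 4: 'af'
  Match 5: 'aa'
Total matches: 5

5


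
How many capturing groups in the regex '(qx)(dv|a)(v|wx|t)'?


To count capturing groups, count each '(' that starts a group.
Pattern: '(qx)(dv|a)(v|wx|t)'
Walking through the pattern:
  Position 0: '(' -> group #1
  Position 4: '(' -> group #2
  Position 10: '(' -> group #3
Total capturing groups: 3

3


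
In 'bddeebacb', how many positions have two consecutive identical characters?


Looking for consecutive identical characters in 'bddeebacb':
  pos 0-1: 'b' vs 'd' -> different
  pos 1-2: 'd' vs 'd' -> MATCH ('dd')
  pos 2-3: 'd' vs 'e' -> different
  pos 3-4: 'e' vs 'e' -> MATCH ('ee')
  pos 4-5: 'e' vs 'b' -> different
  pos 5-6: 'b' vs 'a' -> different
  pos 6-7: 'a' vs 'c' -> different
  pos 7-8: 'c' vs 'b' -> different
Consecutive identical pairs: ['dd', 'ee']
Count: 2

2


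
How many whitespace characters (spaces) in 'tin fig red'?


\s matches whitespace characters (spaces, tabs, etc.).
Text: 'tin fig red'
This text has 3 words separated by spaces.
Number of spaces = number of words - 1 = 3 - 1 = 2

2


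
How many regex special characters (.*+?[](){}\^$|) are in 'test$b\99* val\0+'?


Regex special characters are: . * + ? [ ] ( ) { } \ ^ $ |
Scanning 'test$b\99* val\0+':
  pos 4: '$' -> SPECIAL
  pos 6: '\' -> SPECIAL
  pos 9: '*' -> SPECIAL
  pos 14: '\' -> SPECIAL
  pos 16: '+' -> SPECIAL
Special chars found: ['$', '\\', '*', '\\', '+']
Total: 5

5


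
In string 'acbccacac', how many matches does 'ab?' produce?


Pattern 'ab?' matches 'a' optionally followed by 'b'.
String: 'acbccacac'
Scanning left to right for 'a' then checking next char:
  Match 1: 'a' (a not followed by b)
  Match 2: 'a' (a not followed by b)
  Match 3: 'a' (a not followed by b)
Total matches: 3

3


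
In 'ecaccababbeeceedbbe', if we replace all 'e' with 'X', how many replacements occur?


re.sub('e', 'X', text) replaces every occurrence of 'e' with 'X'.
Text: 'ecaccababbeeceedbbe'
Scanning for 'e':
  pos 0: 'e' -> replacement #1
  pos 10: 'e' -> replacement #2
  pos 11: 'e' -> replacement #3
  pos 13: 'e' -> replacement #4
  pos 14: 'e' -> replacement #5
  pos 18: 'e' -> replacement #6
Total replacements: 6

6


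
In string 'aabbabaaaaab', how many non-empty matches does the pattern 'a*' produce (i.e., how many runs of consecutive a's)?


Pattern 'a*' matches zero or more a's. We want non-empty runs of consecutive a's.
String: 'aabbabaaaaab'
Walking through the string to find runs of a's:
  Run 1: positions 0-1 -> 'aa'
  Run 2: positions 4-4 -> 'a'
  Run 3: positions 6-10 -> 'aaaaa'
Non-empty runs found: ['aa', 'a', 'aaaaa']
Count: 3

3


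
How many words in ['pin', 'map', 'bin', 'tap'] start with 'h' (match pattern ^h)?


Pattern ^h anchors to start of word. Check which words begin with 'h':
  'pin' -> no
  'map' -> no
  'bin' -> no
  'tap' -> no
Matching words: []
Count: 0

0


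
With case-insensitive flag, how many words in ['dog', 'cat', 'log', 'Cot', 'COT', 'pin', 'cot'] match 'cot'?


Case-insensitive matching: compare each word's lowercase form to 'cot'.
  'dog' -> lower='dog' -> no
  'cat' -> lower='cat' -> no
  'log' -> lower='log' -> no
  'Cot' -> lower='cot' -> MATCH
  'COT' -> lower='cot' -> MATCH
  'pin' -> lower='pin' -> no
  'cot' -> lower='cot' -> MATCH
Matches: ['Cot', 'COT', 'cot']
Count: 3

3


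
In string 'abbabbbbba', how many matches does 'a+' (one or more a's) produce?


Pattern 'a+' matches one or more consecutive a's.
String: 'abbabbbbba'
Scanning for runs of a:
  Match 1: 'a' (length 1)
  Match 2: 'a' (length 1)
  Match 3: 'a' (length 1)
Total matches: 3

3


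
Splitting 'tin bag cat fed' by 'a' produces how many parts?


Splitting by 'a' breaks the string at each occurrence of the separator.
Text: 'tin bag cat fed'
Parts after split:
  Part 1: 'tin b'
  Part 2: 'g c'
  Part 3: 't fed'
Total parts: 3

3


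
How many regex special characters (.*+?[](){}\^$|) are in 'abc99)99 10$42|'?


Regex special characters are: . * + ? [ ] ( ) { } \ ^ $ |
Scanning 'abc99)99 10$42|':
  pos 5: ')' -> SPECIAL
  pos 11: '$' -> SPECIAL
  pos 14: '|' -> SPECIAL
Special chars found: [')', '$', '|']
Total: 3

3


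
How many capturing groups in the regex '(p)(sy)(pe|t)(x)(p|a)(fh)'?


To count capturing groups, count each '(' that starts a group.
Pattern: '(p)(sy)(pe|t)(x)(p|a)(fh)'
Walking through the pattern:
  Position 0: '(' -> group #1
  Position 3: '(' -> group #2
  Position 7: '(' -> group #3
  Position 13: '(' -> group #4
  Position 16: '(' -> group #5
  Position 21: '(' -> group #6
Total capturing groups: 6

6


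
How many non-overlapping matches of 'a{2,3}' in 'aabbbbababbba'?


Pattern 'a{2,3}' matches between 2 and 3 consecutive a's (greedy).
String: 'aabbbbababbba'
Finding runs of a's and applying greedy matching:
  Run at pos 0: 'aa' (length 2)
  Run at pos 6: 'a' (length 1)
  Run at pos 8: 'a' (length 1)
  Run at pos 12: 'a' (length 1)
Matches: ['aa']
Count: 1

1


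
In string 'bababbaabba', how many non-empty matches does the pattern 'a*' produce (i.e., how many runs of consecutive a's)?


Pattern 'a*' matches zero or more a's. We want non-empty runs of consecutive a's.
String: 'bababbaabba'
Walking through the string to find runs of a's:
  Run 1: positions 1-1 -> 'a'
  Run 2: positions 3-3 -> 'a'
  Run 3: positions 6-7 -> 'aa'
  Run 4: positions 10-10 -> 'a'
Non-empty runs found: ['a', 'a', 'aa', 'a']
Count: 4

4


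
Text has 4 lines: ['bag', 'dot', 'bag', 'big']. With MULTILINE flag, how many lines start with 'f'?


With MULTILINE flag, ^ matches the start of each line.
Lines: ['bag', 'dot', 'bag', 'big']
Checking which lines start with 'f':
  Line 1: 'bag' -> no
  Line 2: 'dot' -> no
  Line 3: 'bag' -> no
  Line 4: 'big' -> no
Matching lines: []
Count: 0

0


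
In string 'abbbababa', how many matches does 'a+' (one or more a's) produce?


Pattern 'a+' matches one or more consecutive a's.
String: 'abbbababa'
Scanning for runs of a:
  Match 1: 'a' (length 1)
  Match 2: 'a' (length 1)
  Match 3: 'a' (length 1)
  Match 4: 'a' (length 1)
Total matches: 4

4


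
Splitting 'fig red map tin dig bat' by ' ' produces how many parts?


Splitting by ' ' breaks the string at each occurrence of the separator.
Text: 'fig red map tin dig bat'
Parts after split:
  Part 1: 'fig'
  Part 2: 'red'
  Part 3: 'map'
  Part 4: 'tin'
  Part 5: 'dig'
  Part 6: 'bat'
Total parts: 6

6


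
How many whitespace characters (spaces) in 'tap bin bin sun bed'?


\s matches whitespace characters (spaces, tabs, etc.).
Text: 'tap bin bin sun bed'
This text has 5 words separated by spaces.
Number of spaces = number of words - 1 = 5 - 1 = 4

4


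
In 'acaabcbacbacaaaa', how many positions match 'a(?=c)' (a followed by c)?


Lookahead 'a(?=c)' matches 'a' only when followed by 'c'.
String: 'acaabcbacbacaaaa'
Checking each position where char is 'a':
  pos 0: 'a' -> MATCH (next='c')
  pos 2: 'a' -> no (next='a')
  pos 3: 'a' -> no (next='b')
  pos 7: 'a' -> MATCH (next='c')
  pos 10: 'a' -> MATCH (next='c')
  pos 12: 'a' -> no (next='a')
  pos 13: 'a' -> no (next='a')
  pos 14: 'a' -> no (next='a')
Matching positions: [0, 7, 10]
Count: 3

3


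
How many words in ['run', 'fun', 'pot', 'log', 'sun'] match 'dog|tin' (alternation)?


Alternation 'dog|tin' matches either 'dog' or 'tin'.
Checking each word:
  'run' -> no
  'fun' -> no
  'pot' -> no
  'log' -> no
  'sun' -> no
Matches: []
Count: 0

0


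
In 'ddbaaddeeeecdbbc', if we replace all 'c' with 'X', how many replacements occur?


re.sub('c', 'X', text) replaces every occurrence of 'c' with 'X'.
Text: 'ddbaaddeeeecdbbc'
Scanning for 'c':
  pos 11: 'c' -> replacement #1
  pos 15: 'c' -> replacement #2
Total replacements: 2

2


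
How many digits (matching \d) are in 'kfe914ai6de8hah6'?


\d matches any digit 0-9.
Scanning 'kfe914ai6de8hah6':
  pos 3: '9' -> DIGIT
  pos 4: '1' -> DIGIT
  pos 5: '4' -> DIGIT
  pos 8: '6' -> DIGIT
  pos 11: '8' -> DIGIT
  pos 15: '6' -> DIGIT
Digits found: ['9', '1', '4', '6', '8', '6']
Total: 6

6


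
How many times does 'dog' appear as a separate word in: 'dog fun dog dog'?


Scanning each word for exact match 'dog':
  Word 1: 'dog' -> MATCH
  Word 2: 'fun' -> no
  Word 3: 'dog' -> MATCH
  Word 4: 'dog' -> MATCH
Total matches: 3

3


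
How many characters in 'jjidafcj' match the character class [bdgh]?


Character class [bdgh] matches any of: {b, d, g, h}
Scanning string 'jjidafcj' character by character:
  pos 0: 'j' -> no
  pos 1: 'j' -> no
  pos 2: 'i' -> no
  pos 3: 'd' -> MATCH
  pos 4: 'a' -> no
  pos 5: 'f' -> no
  pos 6: 'c' -> no
  pos 7: 'j' -> no
Total matches: 1

1


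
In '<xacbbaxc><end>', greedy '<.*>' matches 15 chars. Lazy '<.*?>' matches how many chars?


Greedy '<.*>' tries to match as MUCH as possible.
Lazy '<.*?>' tries to match as LITTLE as possible.

String: '<xacbbaxc><end>'
Greedy '<.*>' starts at first '<' and extends to the LAST '>': '<xacbbaxc><end>' (15 chars)
Lazy '<.*?>' starts at first '<' and stops at the FIRST '>': '<xacbbaxc>' (10 chars)

10


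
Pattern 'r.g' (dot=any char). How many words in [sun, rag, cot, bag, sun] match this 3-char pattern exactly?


Pattern 'r.g' means: starts with 'r', any single char, ends with 'g'.
Checking each word (must be exactly 3 chars):
  'sun' (len=3): no
  'rag' (len=3): MATCH
  'cot' (len=3): no
  'bag' (len=3): no
  'sun' (len=3): no
Matching words: ['rag']
Total: 1

1


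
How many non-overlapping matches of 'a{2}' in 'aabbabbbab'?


Pattern 'a{2}' matches exactly 2 consecutive a's (greedy, non-overlapping).
String: 'aabbabbbab'
Scanning for runs of a's:
  Run at pos 0: 'aa' (length 2) -> 1 match(es)
  Run at pos 4: 'a' (length 1) -> 0 match(es)
  Run at pos 8: 'a' (length 1) -> 0 match(es)
Matches found: ['aa']
Total: 1

1


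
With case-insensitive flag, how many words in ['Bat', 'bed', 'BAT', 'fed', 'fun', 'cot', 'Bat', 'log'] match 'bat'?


Case-insensitive matching: compare each word's lowercase form to 'bat'.
  'Bat' -> lower='bat' -> MATCH
  'bed' -> lower='bed' -> no
  'BAT' -> lower='bat' -> MATCH
  'fed' -> lower='fed' -> no
  'fun' -> lower='fun' -> no
  'cot' -> lower='cot' -> no
  'Bat' -> lower='bat' -> MATCH
  'log' -> lower='log' -> no
Matches: ['Bat', 'BAT', 'Bat']
Count: 3

3


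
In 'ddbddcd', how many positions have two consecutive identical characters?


Looking for consecutive identical characters in 'ddbddcd':
  pos 0-1: 'd' vs 'd' -> MATCH ('dd')
  pos 1-2: 'd' vs 'b' -> different
  pos 2-3: 'b' vs 'd' -> different
  pos 3-4: 'd' vs 'd' -> MATCH ('dd')
  pos 4-5: 'd' vs 'c' -> different
  pos 5-6: 'c' vs 'd' -> different
Consecutive identical pairs: ['dd', 'dd']
Count: 2

2


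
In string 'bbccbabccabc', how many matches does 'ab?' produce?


Pattern 'ab?' matches 'a' optionally followed by 'b'.
String: 'bbccbabccabc'
Scanning left to right for 'a' then checking next char:
  Match 1: 'ab' (a followed by b)
  Match 2: 'ab' (a followed by b)
Total matches: 2

2


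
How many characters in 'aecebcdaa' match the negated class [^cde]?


Negated class [^cde] matches any char NOT in {c, d, e}
Scanning 'aecebcdaa':
  pos 0: 'a' -> MATCH
  pos 1: 'e' -> no (excluded)
  pos 2: 'c' -> no (excluded)
  pos 3: 'e' -> no (excluded)
  pos 4: 'b' -> MATCH
  pos 5: 'c' -> no (excluded)
  pos 6: 'd' -> no (excluded)
  pos 7: 'a' -> MATCH
  pos 8: 'a' -> MATCH
Total matches: 4

4


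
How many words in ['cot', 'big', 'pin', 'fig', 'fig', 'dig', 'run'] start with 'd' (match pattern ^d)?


Pattern ^d anchors to start of word. Check which words begin with 'd':
  'cot' -> no
  'big' -> no
  'pin' -> no
  'fig' -> no
  'fig' -> no
  'dig' -> MATCH (starts with 'd')
  'run' -> no
Matching words: ['dig']
Count: 1

1


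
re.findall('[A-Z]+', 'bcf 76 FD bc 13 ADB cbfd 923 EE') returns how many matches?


Pattern '[A-Z]+' finds one or more uppercase letters.
Text: 'bcf 76 FD bc 13 ADB cbfd 923 EE'
Scanning for matches:
  Match 1: 'FD'
  Match 2: 'ADB'
  Match 3: 'EE'
Total matches: 3

3


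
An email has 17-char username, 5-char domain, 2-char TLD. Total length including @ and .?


An email address has format: username@domain.tld
Username length: 17
'@' character: 1
Domain length: 5
'.' character: 1
TLD length: 2
Total = 17 + 1 + 5 + 1 + 2 = 26

26


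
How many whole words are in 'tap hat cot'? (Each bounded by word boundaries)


Word boundaries (\b) mark the start/end of each word.
Text: 'tap hat cot'
Splitting by whitespace:
  Word 1: 'tap'
  Word 2: 'hat'
  Word 3: 'cot'
Total whole words: 3

3


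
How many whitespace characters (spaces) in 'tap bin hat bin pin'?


\s matches whitespace characters (spaces, tabs, etc.).
Text: 'tap bin hat bin pin'
This text has 5 words separated by spaces.
Number of spaces = number of words - 1 = 5 - 1 = 4

4


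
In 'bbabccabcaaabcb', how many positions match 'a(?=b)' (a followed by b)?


Lookahead 'a(?=b)' matches 'a' only when followed by 'b'.
String: 'bbabccabcaaabcb'
Checking each position where char is 'a':
  pos 2: 'a' -> MATCH (next='b')
  pos 6: 'a' -> MATCH (next='b')
  pos 9: 'a' -> no (next='a')
  pos 10: 'a' -> no (next='a')
  pos 11: 'a' -> MATCH (next='b')
Matching positions: [2, 6, 11]
Count: 3

3


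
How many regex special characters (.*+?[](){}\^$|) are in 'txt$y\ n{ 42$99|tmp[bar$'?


Regex special characters are: . * + ? [ ] ( ) { } \ ^ $ |
Scanning 'txt$y\ n{ 42$99|tmp[bar$':
  pos 3: '$' -> SPECIAL
  pos 5: '\' -> SPECIAL
  pos 8: '{' -> SPECIAL
  pos 12: '$' -> SPECIAL
  pos 15: '|' -> SPECIAL
  pos 19: '[' -> SPECIAL
  pos 23: '$' -> SPECIAL
Special chars found: ['$', '\\', '{', '$', '|', '[', '$']
Total: 7

7


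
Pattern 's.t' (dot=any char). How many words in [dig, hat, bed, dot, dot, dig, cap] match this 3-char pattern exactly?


Pattern 's.t' means: starts with 's', any single char, ends with 't'.
Checking each word (must be exactly 3 chars):
  'dig' (len=3): no
  'hat' (len=3): no
  'bed' (len=3): no
  'dot' (len=3): no
  'dot' (len=3): no
  'dig' (len=3): no
  'cap' (len=3): no
Matching words: []
Total: 0

0


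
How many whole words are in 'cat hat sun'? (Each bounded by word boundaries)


Word boundaries (\b) mark the start/end of each word.
Text: 'cat hat sun'
Splitting by whitespace:
  Word 1: 'cat'
  Word 2: 'hat'
  Word 3: 'sun'
Total whole words: 3

3


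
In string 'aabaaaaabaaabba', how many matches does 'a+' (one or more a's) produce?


Pattern 'a+' matches one or more consecutive a's.
String: 'aabaaaaabaaabba'
Scanning for runs of a:
  Match 1: 'aa' (length 2)
  Match 2: 'aaaaa' (length 5)
  Match 3: 'aaa' (length 3)
  Match 4: 'a' (length 1)
Total matches: 4

4


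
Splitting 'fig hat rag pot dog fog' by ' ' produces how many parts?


Splitting by ' ' breaks the string at each occurrence of the separator.
Text: 'fig hat rag pot dog fog'
Parts after split:
  Part 1: 'fig'
  Part 2: 'hat'
  Part 3: 'rag'
  Part 4: 'pot'
  Part 5: 'dog'
  Part 6: 'fog'
Total parts: 6

6


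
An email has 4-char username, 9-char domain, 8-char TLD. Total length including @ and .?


An email address has format: username@domain.tld
Username length: 4
'@' character: 1
Domain length: 9
'.' character: 1
TLD length: 8
Total = 4 + 1 + 9 + 1 + 8 = 23

23


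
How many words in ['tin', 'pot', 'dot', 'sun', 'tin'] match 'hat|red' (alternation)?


Alternation 'hat|red' matches either 'hat' or 'red'.
Checking each word:
  'tin' -> no
  'pot' -> no
  'dot' -> no
  'sun' -> no
  'tin' -> no
Matches: []
Count: 0

0


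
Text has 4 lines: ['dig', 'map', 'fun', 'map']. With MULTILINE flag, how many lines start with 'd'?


With MULTILINE flag, ^ matches the start of each line.
Lines: ['dig', 'map', 'fun', 'map']
Checking which lines start with 'd':
  Line 1: 'dig' -> MATCH
  Line 2: 'map' -> no
  Line 3: 'fun' -> no
  Line 4: 'map' -> no
Matching lines: ['dig']
Count: 1

1


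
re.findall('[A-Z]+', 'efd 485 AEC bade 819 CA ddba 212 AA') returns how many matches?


Pattern '[A-Z]+' finds one or more uppercase letters.
Text: 'efd 485 AEC bade 819 CA ddba 212 AA'
Scanning for matches:
  Match 1: 'AEC'
  Match 2: 'CA'
  Match 3: 'AA'
Total matches: 3

3


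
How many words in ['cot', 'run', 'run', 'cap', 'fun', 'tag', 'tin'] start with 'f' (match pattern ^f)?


Pattern ^f anchors to start of word. Check which words begin with 'f':
  'cot' -> no
  'run' -> no
  'run' -> no
  'cap' -> no
  'fun' -> MATCH (starts with 'f')
  'tag' -> no
  'tin' -> no
Matching words: ['fun']
Count: 1

1


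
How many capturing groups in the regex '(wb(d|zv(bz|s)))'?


To count capturing groups, count each '(' that starts a group.
Pattern: '(wb(d|zv(bz|s)))'
Walking through the pattern:
  Position 0: '(' -> group #1
  Position 3: '(' -> group #2
  Position 8: '(' -> group #3
Total capturing groups: 3

3


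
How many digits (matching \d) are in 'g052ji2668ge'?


\d matches any digit 0-9.
Scanning 'g052ji2668ge':
  pos 1: '0' -> DIGIT
  pos 2: '5' -> DIGIT
  pos 3: '2' -> DIGIT
  pos 6: '2' -> DIGIT
  pos 7: '6' -> DIGIT
  pos 8: '6' -> DIGIT
  pos 9: '8' -> DIGIT
Digits found: ['0', '5', '2', '2', '6', '6', '8']
Total: 7

7


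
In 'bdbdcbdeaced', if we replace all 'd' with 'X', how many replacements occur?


re.sub('d', 'X', text) replaces every occurrence of 'd' with 'X'.
Text: 'bdbdcbdeaced'
Scanning for 'd':
  pos 1: 'd' -> replacement #1
  pos 3: 'd' -> replacement #2
  pos 6: 'd' -> replacement #3
  pos 11: 'd' -> replacement #4
Total replacements: 4

4


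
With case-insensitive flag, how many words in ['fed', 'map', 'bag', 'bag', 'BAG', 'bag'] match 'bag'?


Case-insensitive matching: compare each word's lowercase form to 'bag'.
  'fed' -> lower='fed' -> no
  'map' -> lower='map' -> no
  'bag' -> lower='bag' -> MATCH
  'bag' -> lower='bag' -> MATCH
  'BAG' -> lower='bag' -> MATCH
  'bag' -> lower='bag' -> MATCH
Matches: ['bag', 'bag', 'BAG', 'bag']
Count: 4

4


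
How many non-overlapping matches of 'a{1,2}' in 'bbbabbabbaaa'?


Pattern 'a{1,2}' matches between 1 and 2 consecutive a's (greedy).
String: 'bbbabbabbaaa'
Finding runs of a's and applying greedy matching:
  Run at pos 3: 'a' (length 1)
  Run at pos 6: 'a' (length 1)
  Run at pos 9: 'aaa' (length 3)
Matches: ['a', 'a', 'aa', 'a']
Count: 4

4


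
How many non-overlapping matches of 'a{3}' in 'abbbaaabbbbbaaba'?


Pattern 'a{3}' matches exactly 3 consecutive a's (greedy, non-overlapping).
String: 'abbbaaabbbbbaaba'
Scanning for runs of a's:
  Run at pos 0: 'a' (length 1) -> 0 match(es)
  Run at pos 4: 'aaa' (length 3) -> 1 match(es)
  Run at pos 12: 'aa' (length 2) -> 0 match(es)
  Run at pos 15: 'a' (length 1) -> 0 match(es)
Matches found: ['aaa']
Total: 1

1


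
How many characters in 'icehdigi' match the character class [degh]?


Character class [degh] matches any of: {d, e, g, h}
Scanning string 'icehdigi' character by character:
  pos 0: 'i' -> no
  pos 1: 'c' -> no
  pos 2: 'e' -> MATCH
  pos 3: 'h' -> MATCH
  pos 4: 'd' -> MATCH
  pos 5: 'i' -> no
  pos 6: 'g' -> MATCH
  pos 7: 'i' -> no
Total matches: 4

4


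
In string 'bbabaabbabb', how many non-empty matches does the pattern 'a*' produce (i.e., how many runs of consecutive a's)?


Pattern 'a*' matches zero or more a's. We want non-empty runs of consecutive a's.
String: 'bbabaabbabb'
Walking through the string to find runs of a's:
  Run 1: positions 2-2 -> 'a'
  Run 2: positions 4-5 -> 'aa'
  Run 3: positions 8-8 -> 'a'
Non-empty runs found: ['a', 'aa', 'a']
Count: 3

3


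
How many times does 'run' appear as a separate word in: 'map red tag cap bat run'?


Scanning each word for exact match 'run':
  Word 1: 'map' -> no
  Word 2: 'red' -> no
  Word 3: 'tag' -> no
  Word 4: 'cap' -> no
  Word 5: 'bat' -> no
  Word 6: 'run' -> MATCH
Total matches: 1

1


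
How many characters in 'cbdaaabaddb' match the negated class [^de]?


Negated class [^de] matches any char NOT in {d, e}
Scanning 'cbdaaabaddb':
  pos 0: 'c' -> MATCH
  pos 1: 'b' -> MATCH
  pos 2: 'd' -> no (excluded)
  pos 3: 'a' -> MATCH
  pos 4: 'a' -> MATCH
  pos 5: 'a' -> MATCH
  pos 6: 'b' -> MATCH
  pos 7: 'a' -> MATCH
  pos 8: 'd' -> no (excluded)
  pos 9: 'd' -> no (excluded)
  pos 10: 'b' -> MATCH
Total matches: 8

8


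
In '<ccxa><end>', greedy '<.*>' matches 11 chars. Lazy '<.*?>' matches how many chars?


Greedy '<.*>' tries to match as MUCH as possible.
Lazy '<.*?>' tries to match as LITTLE as possible.

String: '<ccxa><end>'
Greedy '<.*>' starts at first '<' and extends to the LAST '>': '<ccxa><end>' (11 chars)
Lazy '<.*?>' starts at first '<' and stops at the FIRST '>': '<ccxa>' (6 chars)

6


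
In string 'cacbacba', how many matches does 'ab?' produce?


Pattern 'ab?' matches 'a' optionally followed by 'b'.
String: 'cacbacba'
Scanning left to right for 'a' then checking next char:
  Match 1: 'a' (a not followed by b)
  Match 2: 'a' (a not followed by b)
  Match 3: 'a' (a not followed by b)
Total matches: 3

3


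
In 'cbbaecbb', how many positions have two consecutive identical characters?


Looking for consecutive identical characters in 'cbbaecbb':
  pos 0-1: 'c' vs 'b' -> different
  pos 1-2: 'b' vs 'b' -> MATCH ('bb')
  pos 2-3: 'b' vs 'a' -> different
  pos 3-4: 'a' vs 'e' -> different
  pos 4-5: 'e' vs 'c' -> different
  pos 5-6: 'c' vs 'b' -> different
  pos 6-7: 'b' vs 'b' -> MATCH ('bb')
Consecutive identical pairs: ['bb', 'bb']
Count: 2

2


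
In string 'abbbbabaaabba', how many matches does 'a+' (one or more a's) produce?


Pattern 'a+' matches one or more consecutive a's.
String: 'abbbbabaaabba'
Scanning for runs of a:
  Match 1: 'a' (length 1)
  Match 2: 'a' (length 1)
  Match 3: 'aaa' (length 3)
  Match 4: 'a' (length 1)
Total matches: 4

4


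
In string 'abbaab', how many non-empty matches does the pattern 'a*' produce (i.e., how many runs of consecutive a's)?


Pattern 'a*' matches zero or more a's. We want non-empty runs of consecutive a's.
String: 'abbaab'
Walking through the string to find runs of a's:
  Run 1: positions 0-0 -> 'a'
  Run 2: positions 3-4 -> 'aa'
Non-empty runs found: ['a', 'aa']
Count: 2

2


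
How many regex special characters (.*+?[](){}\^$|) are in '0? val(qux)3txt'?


Regex special characters are: . * + ? [ ] ( ) { } \ ^ $ |
Scanning '0? val(qux)3txt':
  pos 1: '?' -> SPECIAL
  pos 6: '(' -> SPECIAL
  pos 10: ')' -> SPECIAL
Special chars found: ['?', '(', ')']
Total: 3

3


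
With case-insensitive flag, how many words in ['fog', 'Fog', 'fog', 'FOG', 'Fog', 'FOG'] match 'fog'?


Case-insensitive matching: compare each word's lowercase form to 'fog'.
  'fog' -> lower='fog' -> MATCH
  'Fog' -> lower='fog' -> MATCH
  'fog' -> lower='fog' -> MATCH
  'FOG' -> lower='fog' -> MATCH
  'Fog' -> lower='fog' -> MATCH
  'FOG' -> lower='fog' -> MATCH
Matches: ['fog', 'Fog', 'fog', 'FOG', 'Fog', 'FOG']
Count: 6

6


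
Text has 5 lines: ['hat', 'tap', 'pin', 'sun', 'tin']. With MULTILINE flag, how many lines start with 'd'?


With MULTILINE flag, ^ matches the start of each line.
Lines: ['hat', 'tap', 'pin', 'sun', 'tin']
Checking which lines start with 'd':
  Line 1: 'hat' -> no
  Line 2: 'tap' -> no
  Line 3: 'pin' -> no
  Line 4: 'sun' -> no
  Line 5: 'tin' -> no
Matching lines: []
Count: 0

0


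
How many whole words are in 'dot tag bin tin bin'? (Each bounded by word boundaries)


Word boundaries (\b) mark the start/end of each word.
Text: 'dot tag bin tin bin'
Splitting by whitespace:
  Word 1: 'dot'
  Word 2: 'tag'
  Word 3: 'bin'
  Word 4: 'tin'
  Word 5: 'bin'
Total whole words: 5

5


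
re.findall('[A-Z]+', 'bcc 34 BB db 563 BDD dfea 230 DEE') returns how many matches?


Pattern '[A-Z]+' finds one or more uppercase letters.
Text: 'bcc 34 BB db 563 BDD dfea 230 DEE'
Scanning for matches:
  Match 1: 'BB'
  Match 2: 'BDD'
  Match 3: 'DEE'
Total matches: 3

3


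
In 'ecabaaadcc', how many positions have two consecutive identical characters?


Looking for consecutive identical characters in 'ecabaaadcc':
  pos 0-1: 'e' vs 'c' -> different
  pos 1-2: 'c' vs 'a' -> different
  pos 2-3: 'a' vs 'b' -> different
  pos 3-4: 'b' vs 'a' -> different
  pos 4-5: 'a' vs 'a' -> MATCH ('aa')
  pos 5-6: 'a' vs 'a' -> MATCH ('aa')
  pos 6-7: 'a' vs 'd' -> different
  pos 7-8: 'd' vs 'c' -> different
  pos 8-9: 'c' vs 'c' -> MATCH ('cc')
Consecutive identical pairs: ['aa', 'aa', 'cc']
Count: 3

3


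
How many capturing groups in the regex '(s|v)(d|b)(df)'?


To count capturing groups, count each '(' that starts a group.
Pattern: '(s|v)(d|b)(df)'
Walking through the pattern:
  Position 0: '(' -> group #1
  Position 5: '(' -> group #2
  Position 10: '(' -> group #3
Total capturing groups: 3

3


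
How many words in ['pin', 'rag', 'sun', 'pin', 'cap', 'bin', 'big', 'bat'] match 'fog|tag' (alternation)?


Alternation 'fog|tag' matches either 'fog' or 'tag'.
Checking each word:
  'pin' -> no
  'rag' -> no
  'sun' -> no
  'pin' -> no
  'cap' -> no
  'bin' -> no
  'big' -> no
  'bat' -> no
Matches: []
Count: 0

0


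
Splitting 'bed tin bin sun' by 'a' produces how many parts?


Splitting by 'a' breaks the string at each occurrence of the separator.
Text: 'bed tin bin sun'
Parts after split:
  Part 1: 'bed tin bin sun'
Total parts: 1

1


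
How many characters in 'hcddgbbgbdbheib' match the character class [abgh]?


Character class [abgh] matches any of: {a, b, g, h}
Scanning string 'hcddgbbgbdbheib' character by character:
  pos 0: 'h' -> MATCH
  pos 1: 'c' -> no
  pos 2: 'd' -> no
  pos 3: 'd' -> no
  pos 4: 'g' -> MATCH
  pos 5: 'b' -> MATCH
  pos 6: 'b' -> MATCH
  pos 7: 'g' -> MATCH
  pos 8: 'b' -> MATCH
  pos 9: 'd' -> no
  pos 10: 'b' -> MATCH
  pos 11: 'h' -> MATCH
  pos 12: 'e' -> no
  pos 13: 'i' -> no
  pos 14: 'b' -> MATCH
Total matches: 9

9


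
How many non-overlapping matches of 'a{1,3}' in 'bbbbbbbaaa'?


Pattern 'a{1,3}' matches between 1 and 3 consecutive a's (greedy).
String: 'bbbbbbbaaa'
Finding runs of a's and applying greedy matching:
  Run at pos 7: 'aaa' (length 3)
Matches: ['aaa']
Count: 1

1


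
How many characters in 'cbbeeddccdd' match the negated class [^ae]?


Negated class [^ae] matches any char NOT in {a, e}
Scanning 'cbbeeddccdd':
  pos 0: 'c' -> MATCH
  pos 1: 'b' -> MATCH
  pos 2: 'b' -> MATCH
  pos 3: 'e' -> no (excluded)
  pos 4: 'e' -> no (excluded)
  pos 5: 'd' -> MATCH
  pos 6: 'd' -> MATCH
  pos 7: 'c' -> MATCH
  pos 8: 'c' -> MATCH
  pos 9: 'd' -> MATCH
  pos 10: 'd' -> MATCH
Total matches: 9

9


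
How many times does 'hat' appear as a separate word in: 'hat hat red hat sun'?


Scanning each word for exact match 'hat':
  Word 1: 'hat' -> MATCH
  Word 2: 'hat' -> MATCH
  Word 3: 'red' -> no
  Word 4: 'hat' -> MATCH
  Word 5: 'sun' -> no
Total matches: 3

3


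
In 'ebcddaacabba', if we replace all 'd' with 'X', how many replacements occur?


re.sub('d', 'X', text) replaces every occurrence of 'd' with 'X'.
Text: 'ebcddaacabba'
Scanning for 'd':
  pos 3: 'd' -> replacement #1
  pos 4: 'd' -> replacement #2
Total replacements: 2

2


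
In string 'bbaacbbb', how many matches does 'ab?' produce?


Pattern 'ab?' matches 'a' optionally followed by 'b'.
String: 'bbaacbbb'
Scanning left to right for 'a' then checking next char:
  Match 1: 'a' (a not followed by b)
  Match 2: 'a' (a not followed by b)
Total matches: 2

2


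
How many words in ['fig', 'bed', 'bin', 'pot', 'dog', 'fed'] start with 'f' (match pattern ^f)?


Pattern ^f anchors to start of word. Check which words begin with 'f':
  'fig' -> MATCH (starts with 'f')
  'bed' -> no
  'bin' -> no
  'pot' -> no
  'dog' -> no
  'fed' -> MATCH (starts with 'f')
Matching words: ['fig', 'fed']
Count: 2

2


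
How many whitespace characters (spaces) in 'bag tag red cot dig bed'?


\s matches whitespace characters (spaces, tabs, etc.).
Text: 'bag tag red cot dig bed'
This text has 6 words separated by spaces.
Number of spaces = number of words - 1 = 6 - 1 = 5

5


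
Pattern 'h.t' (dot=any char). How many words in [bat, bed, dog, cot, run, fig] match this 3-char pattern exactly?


Pattern 'h.t' means: starts with 'h', any single char, ends with 't'.
Checking each word (must be exactly 3 chars):
  'bat' (len=3): no
  'bed' (len=3): no
  'dog' (len=3): no
  'cot' (len=3): no
  'run' (len=3): no
  'fig' (len=3): no
Matching words: []
Total: 0

0


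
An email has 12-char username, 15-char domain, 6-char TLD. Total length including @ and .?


An email address has format: username@domain.tld
Username length: 12
'@' character: 1
Domain length: 15
'.' character: 1
TLD length: 6
Total = 12 + 1 + 15 + 1 + 6 = 35

35


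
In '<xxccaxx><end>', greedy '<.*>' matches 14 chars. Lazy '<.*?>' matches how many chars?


Greedy '<.*>' tries to match as MUCH as possible.
Lazy '<.*?>' tries to match as LITTLE as possible.

String: '<xxccaxx><end>'
Greedy '<.*>' starts at first '<' and extends to the LAST '>': '<xxccaxx><end>' (14 chars)
Lazy '<.*?>' starts at first '<' and stops at the FIRST '>': '<xxccaxx>' (9 chars)

9


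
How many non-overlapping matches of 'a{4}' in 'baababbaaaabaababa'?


Pattern 'a{4}' matches exactly 4 consecutive a's (greedy, non-overlapping).
String: 'baababbaaaabaababa'
Scanning for runs of a's:
  Run at pos 1: 'aa' (length 2) -> 0 match(es)
  Run at pos 4: 'a' (length 1) -> 0 match(es)
  Run at pos 7: 'aaaa' (length 4) -> 1 match(es)
  Run at pos 12: 'aa' (length 2) -> 0 match(es)
  Run at pos 15: 'a' (length 1) -> 0 match(es)
  Run at pos 17: 'a' (length 1) -> 0 match(es)
Matches found: ['aaaa']
Total: 1

1


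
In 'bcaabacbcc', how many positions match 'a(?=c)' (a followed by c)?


Lookahead 'a(?=c)' matches 'a' only when followed by 'c'.
String: 'bcaabacbcc'
Checking each position where char is 'a':
  pos 2: 'a' -> no (next='a')
  pos 3: 'a' -> no (next='b')
  pos 5: 'a' -> MATCH (next='c')
Matching positions: [5]
Count: 1

1


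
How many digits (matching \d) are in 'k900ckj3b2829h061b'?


\d matches any digit 0-9.
Scanning 'k900ckj3b2829h061b':
  pos 1: '9' -> DIGIT
  pos 2: '0' -> DIGIT
  pos 3: '0' -> DIGIT
  pos 7: '3' -> DIGIT
  pos 9: '2' -> DIGIT
  pos 10: '8' -> DIGIT
  pos 11: '2' -> DIGIT
  pos 12: '9' -> DIGIT
  pos 14: '0' -> DIGIT
  pos 15: '6' -> DIGIT
  pos 16: '1' -> DIGIT
Digits found: ['9', '0', '0', '3', '2', '8', '2', '9', '0', '6', '1']
Total: 11

11


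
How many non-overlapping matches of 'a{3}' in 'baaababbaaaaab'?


Pattern 'a{3}' matches exactly 3 consecutive a's (greedy, non-overlapping).
String: 'baaababbaaaaab'
Scanning for runs of a's:
  Run at pos 1: 'aaa' (length 3) -> 1 match(es)
  Run at pos 5: 'a' (length 1) -> 0 match(es)
  Run at pos 8: 'aaaaa' (length 5) -> 1 match(es)
Matches found: ['aaa', 'aaa']
Total: 2

2
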